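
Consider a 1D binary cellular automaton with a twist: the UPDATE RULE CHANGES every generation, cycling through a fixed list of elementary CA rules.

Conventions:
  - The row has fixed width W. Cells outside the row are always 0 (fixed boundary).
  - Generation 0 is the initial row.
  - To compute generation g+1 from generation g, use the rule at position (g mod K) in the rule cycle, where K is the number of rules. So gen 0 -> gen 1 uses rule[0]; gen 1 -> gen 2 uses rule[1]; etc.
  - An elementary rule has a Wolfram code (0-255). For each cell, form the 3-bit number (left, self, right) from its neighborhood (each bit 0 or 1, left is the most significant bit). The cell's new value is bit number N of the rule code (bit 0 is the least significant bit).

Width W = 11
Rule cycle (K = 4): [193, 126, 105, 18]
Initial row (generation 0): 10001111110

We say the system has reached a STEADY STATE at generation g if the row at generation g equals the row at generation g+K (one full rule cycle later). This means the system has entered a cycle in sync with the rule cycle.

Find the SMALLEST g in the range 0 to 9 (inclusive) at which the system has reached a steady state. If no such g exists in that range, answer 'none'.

Gen 0: 10001111110
Gen 1 (rule 193): 00100111110
Gen 2 (rule 126): 01111100011
Gen 3 (rule 105): 01000101011
Gen 4 (rule 18): 10101000000
Gen 5 (rule 193): 00000011111
Gen 6 (rule 126): 00000110001
Gen 7 (rule 105): 11110110100
Gen 8 (rule 18): 00000000010
Gen 9 (rule 193): 11111111000
Gen 10 (rule 126): 10000001100
Gen 11 (rule 105): 00111101101
Gen 12 (rule 18): 01000000000
Gen 13 (rule 193): 00011111111

Answer: none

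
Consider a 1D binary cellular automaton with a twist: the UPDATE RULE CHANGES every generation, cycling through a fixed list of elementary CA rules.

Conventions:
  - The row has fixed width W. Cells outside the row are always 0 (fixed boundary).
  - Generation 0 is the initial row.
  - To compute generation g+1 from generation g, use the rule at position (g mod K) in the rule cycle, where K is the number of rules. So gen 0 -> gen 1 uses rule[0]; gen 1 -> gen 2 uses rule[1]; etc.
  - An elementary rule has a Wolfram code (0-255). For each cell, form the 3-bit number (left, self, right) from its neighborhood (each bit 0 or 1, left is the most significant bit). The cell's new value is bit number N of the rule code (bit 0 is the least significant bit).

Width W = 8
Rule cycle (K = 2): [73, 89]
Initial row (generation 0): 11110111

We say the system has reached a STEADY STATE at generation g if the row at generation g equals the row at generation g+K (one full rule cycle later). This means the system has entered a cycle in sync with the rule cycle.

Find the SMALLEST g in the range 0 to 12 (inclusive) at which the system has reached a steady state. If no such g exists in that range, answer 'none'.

Answer: 12

Derivation:
Gen 0: 11110111
Gen 1 (rule 73): 10010101
Gen 2 (rule 89): 01000000
Gen 3 (rule 73): 00011111
Gen 4 (rule 89): 11010001
Gen 5 (rule 73): 11000100
Gen 6 (rule 89): 11110011
Gen 7 (rule 73): 10010011
Gen 8 (rule 89): 01001011
Gen 9 (rule 73): 00000011
Gen 10 (rule 89): 11111011
Gen 11 (rule 73): 10001011
Gen 12 (rule 89): 01100011
Gen 13 (rule 73): 01101011
Gen 14 (rule 89): 01100011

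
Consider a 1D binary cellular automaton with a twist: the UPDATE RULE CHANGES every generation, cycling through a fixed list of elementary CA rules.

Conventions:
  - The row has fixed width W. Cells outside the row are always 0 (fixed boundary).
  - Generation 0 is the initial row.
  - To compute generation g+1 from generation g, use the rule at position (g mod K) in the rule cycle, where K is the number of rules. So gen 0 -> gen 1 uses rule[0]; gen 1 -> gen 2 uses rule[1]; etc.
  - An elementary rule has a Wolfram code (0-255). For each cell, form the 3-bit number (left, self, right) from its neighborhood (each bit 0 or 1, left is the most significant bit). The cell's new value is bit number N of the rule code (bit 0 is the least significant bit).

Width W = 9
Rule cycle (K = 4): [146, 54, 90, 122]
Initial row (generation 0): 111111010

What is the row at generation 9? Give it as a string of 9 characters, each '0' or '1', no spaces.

Answer: 001000110

Derivation:
Gen 0: 111111010
Gen 1 (rule 146): 011110001
Gen 2 (rule 54): 100001011
Gen 3 (rule 90): 010010011
Gen 4 (rule 122): 101101111
Gen 5 (rule 146): 000000110
Gen 6 (rule 54): 000001001
Gen 7 (rule 90): 000010110
Gen 8 (rule 122): 000101111
Gen 9 (rule 146): 001000110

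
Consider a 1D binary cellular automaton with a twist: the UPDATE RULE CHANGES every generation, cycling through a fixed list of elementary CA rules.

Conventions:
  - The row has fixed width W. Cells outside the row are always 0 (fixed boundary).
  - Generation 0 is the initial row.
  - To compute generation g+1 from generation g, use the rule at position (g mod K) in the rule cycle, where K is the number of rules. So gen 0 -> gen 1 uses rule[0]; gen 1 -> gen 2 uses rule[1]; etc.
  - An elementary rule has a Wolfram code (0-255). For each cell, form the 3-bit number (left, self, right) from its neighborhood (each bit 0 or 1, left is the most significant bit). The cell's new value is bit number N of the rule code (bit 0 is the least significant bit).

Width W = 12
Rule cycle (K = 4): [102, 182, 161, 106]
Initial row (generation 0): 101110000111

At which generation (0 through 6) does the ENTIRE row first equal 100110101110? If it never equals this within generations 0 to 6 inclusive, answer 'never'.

Answer: 3

Derivation:
Gen 0: 101110000111
Gen 1 (rule 102): 110010001001
Gen 2 (rule 182): 001111011111
Gen 3 (rule 161): 100110101110
Gen 4 (rule 106): 001111011010
Gen 5 (rule 102): 010001101110
Gen 6 (rule 182): 111010010101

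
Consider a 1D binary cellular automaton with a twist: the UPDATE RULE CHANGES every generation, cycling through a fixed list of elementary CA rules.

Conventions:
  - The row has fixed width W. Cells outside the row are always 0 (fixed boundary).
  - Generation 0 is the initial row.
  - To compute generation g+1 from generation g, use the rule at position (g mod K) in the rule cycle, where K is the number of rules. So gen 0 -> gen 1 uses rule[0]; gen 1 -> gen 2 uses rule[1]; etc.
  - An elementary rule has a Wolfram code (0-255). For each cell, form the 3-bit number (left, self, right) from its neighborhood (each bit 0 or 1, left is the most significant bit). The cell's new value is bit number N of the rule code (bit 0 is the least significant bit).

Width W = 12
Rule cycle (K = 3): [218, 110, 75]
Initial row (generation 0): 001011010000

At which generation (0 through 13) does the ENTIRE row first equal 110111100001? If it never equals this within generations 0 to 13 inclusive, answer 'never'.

Answer: 6

Derivation:
Gen 0: 001011010000
Gen 1 (rule 218): 010011001000
Gen 2 (rule 110): 110111011000
Gen 3 (rule 75): 110101011011
Gen 4 (rule 218): 110000011011
Gen 5 (rule 110): 110000111111
Gen 6 (rule 75): 110111100001
Gen 7 (rule 218): 110111110010
Gen 8 (rule 110): 111100010110
Gen 9 (rule 75): 100101100110
Gen 10 (rule 218): 011001111111
Gen 11 (rule 110): 111011000001
Gen 12 (rule 75): 101011011110
Gen 13 (rule 218): 000011011111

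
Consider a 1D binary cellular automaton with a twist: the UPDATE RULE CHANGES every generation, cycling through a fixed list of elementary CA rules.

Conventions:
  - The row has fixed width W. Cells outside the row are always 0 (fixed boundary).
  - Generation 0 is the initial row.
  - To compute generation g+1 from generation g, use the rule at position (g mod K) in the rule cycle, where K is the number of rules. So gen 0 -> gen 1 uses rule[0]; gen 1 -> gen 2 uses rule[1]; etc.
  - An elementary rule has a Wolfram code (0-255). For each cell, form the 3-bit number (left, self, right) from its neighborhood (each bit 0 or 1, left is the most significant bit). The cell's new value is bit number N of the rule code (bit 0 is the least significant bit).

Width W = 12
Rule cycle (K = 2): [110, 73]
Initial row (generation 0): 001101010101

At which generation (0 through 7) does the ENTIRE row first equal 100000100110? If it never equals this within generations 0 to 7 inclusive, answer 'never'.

Answer: never

Derivation:
Gen 0: 001101010101
Gen 1 (rule 110): 011111111111
Gen 2 (rule 73): 010000000001
Gen 3 (rule 110): 110000000011
Gen 4 (rule 73): 110111111011
Gen 5 (rule 110): 111100001111
Gen 6 (rule 73): 100101101001
Gen 7 (rule 110): 101111111011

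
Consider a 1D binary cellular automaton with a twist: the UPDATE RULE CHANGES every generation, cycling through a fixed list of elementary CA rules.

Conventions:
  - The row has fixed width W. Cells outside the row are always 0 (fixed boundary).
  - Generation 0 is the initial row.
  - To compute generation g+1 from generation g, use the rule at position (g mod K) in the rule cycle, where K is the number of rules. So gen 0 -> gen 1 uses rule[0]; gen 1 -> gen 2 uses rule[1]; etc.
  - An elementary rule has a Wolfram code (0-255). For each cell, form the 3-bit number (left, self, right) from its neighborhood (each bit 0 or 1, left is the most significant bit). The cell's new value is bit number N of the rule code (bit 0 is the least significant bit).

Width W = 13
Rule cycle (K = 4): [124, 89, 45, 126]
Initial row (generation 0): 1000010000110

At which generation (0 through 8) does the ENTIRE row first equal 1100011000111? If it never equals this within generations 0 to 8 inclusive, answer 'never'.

Answer: 1

Derivation:
Gen 0: 1000010000110
Gen 1 (rule 124): 1100011000111
Gen 2 (rule 89): 1111011110101
Gen 3 (rule 45): 1000110001111
Gen 4 (rule 126): 1101111011001
Gen 5 (rule 124): 1111001111101
Gen 6 (rule 89): 1001101000100
Gen 7 (rule 45): 1001011010101
Gen 8 (rule 126): 1111111111111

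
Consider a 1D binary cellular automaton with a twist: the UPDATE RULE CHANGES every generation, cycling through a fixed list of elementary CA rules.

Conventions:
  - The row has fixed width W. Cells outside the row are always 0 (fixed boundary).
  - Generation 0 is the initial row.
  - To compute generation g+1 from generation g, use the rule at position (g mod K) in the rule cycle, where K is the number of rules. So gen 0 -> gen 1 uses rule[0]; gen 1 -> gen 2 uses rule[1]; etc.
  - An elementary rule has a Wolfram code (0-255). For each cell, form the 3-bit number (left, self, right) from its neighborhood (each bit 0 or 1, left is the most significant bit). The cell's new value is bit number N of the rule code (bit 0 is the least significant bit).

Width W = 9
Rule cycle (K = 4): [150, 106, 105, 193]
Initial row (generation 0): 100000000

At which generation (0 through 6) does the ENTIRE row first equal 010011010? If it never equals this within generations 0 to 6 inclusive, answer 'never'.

Gen 0: 100000000
Gen 1 (rule 150): 110000000
Gen 2 (rule 106): 110000000
Gen 3 (rule 105): 110111111
Gen 4 (rule 193): 010011111
Gen 5 (rule 150): 111101110
Gen 6 (rule 106): 100111010

Answer: never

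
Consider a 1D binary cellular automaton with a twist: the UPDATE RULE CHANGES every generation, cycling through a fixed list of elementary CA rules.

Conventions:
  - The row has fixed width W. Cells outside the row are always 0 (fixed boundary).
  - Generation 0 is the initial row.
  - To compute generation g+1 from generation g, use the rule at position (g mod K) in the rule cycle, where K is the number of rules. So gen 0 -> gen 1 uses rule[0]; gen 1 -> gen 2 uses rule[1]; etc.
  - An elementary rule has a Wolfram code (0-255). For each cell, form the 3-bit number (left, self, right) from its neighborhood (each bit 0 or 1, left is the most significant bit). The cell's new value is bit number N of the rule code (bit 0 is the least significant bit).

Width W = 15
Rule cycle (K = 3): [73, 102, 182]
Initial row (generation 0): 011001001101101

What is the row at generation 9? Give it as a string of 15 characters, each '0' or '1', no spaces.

Gen 0: 011001001101101
Gen 1 (rule 73): 011000001101100
Gen 2 (rule 102): 101000010110100
Gen 3 (rule 182): 111100111001110
Gen 4 (rule 73): 100100101001010
Gen 5 (rule 102): 101101111011110
Gen 6 (rule 182): 110010110101101
Gen 7 (rule 73): 110000110001100
Gen 8 (rule 102): 010001010010100
Gen 9 (rule 182): 111011111111110

Answer: 111011111111110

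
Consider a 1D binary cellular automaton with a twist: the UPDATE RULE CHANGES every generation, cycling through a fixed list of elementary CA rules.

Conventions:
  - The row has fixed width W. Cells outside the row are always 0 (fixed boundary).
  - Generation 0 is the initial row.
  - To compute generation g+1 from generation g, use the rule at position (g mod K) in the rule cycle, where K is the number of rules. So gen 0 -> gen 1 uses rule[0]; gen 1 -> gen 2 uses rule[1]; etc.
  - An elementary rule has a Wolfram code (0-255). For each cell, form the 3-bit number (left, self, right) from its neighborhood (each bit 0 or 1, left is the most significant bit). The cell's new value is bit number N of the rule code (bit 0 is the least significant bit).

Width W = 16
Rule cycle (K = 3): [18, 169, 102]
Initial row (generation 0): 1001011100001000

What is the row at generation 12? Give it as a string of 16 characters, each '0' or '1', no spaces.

Gen 0: 1001011100001000
Gen 1 (rule 18): 0110000010010100
Gen 2 (rule 169): 0100111000001001
Gen 3 (rule 102): 1101001000011011
Gen 4 (rule 18): 0000110100100000
Gen 5 (rule 169): 1110101000001111
Gen 6 (rule 102): 0011111000010001
Gen 7 (rule 18): 0100000100101010
Gen 8 (rule 169): 0001110000010100
Gen 9 (rule 102): 0010010000111100
Gen 10 (rule 18): 0101101001000010
Gen 11 (rule 169): 0011010000011000
Gen 12 (rule 102): 0101110000101000

Answer: 0101110000101000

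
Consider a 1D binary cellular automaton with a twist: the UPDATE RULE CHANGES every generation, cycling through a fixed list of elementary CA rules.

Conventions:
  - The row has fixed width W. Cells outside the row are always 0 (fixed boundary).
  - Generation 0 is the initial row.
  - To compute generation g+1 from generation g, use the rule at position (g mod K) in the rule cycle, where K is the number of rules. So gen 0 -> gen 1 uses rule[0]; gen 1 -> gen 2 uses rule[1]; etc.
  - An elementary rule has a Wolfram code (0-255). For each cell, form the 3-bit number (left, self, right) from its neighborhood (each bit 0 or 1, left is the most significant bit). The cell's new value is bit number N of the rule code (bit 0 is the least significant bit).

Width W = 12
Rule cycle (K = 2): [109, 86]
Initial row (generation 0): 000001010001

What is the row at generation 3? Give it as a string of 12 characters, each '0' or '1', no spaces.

Gen 0: 000001010001
Gen 1 (rule 109): 111101110101
Gen 2 (rule 86): 000100010101
Gen 3 (rule 109): 110101011111

Answer: 110101011111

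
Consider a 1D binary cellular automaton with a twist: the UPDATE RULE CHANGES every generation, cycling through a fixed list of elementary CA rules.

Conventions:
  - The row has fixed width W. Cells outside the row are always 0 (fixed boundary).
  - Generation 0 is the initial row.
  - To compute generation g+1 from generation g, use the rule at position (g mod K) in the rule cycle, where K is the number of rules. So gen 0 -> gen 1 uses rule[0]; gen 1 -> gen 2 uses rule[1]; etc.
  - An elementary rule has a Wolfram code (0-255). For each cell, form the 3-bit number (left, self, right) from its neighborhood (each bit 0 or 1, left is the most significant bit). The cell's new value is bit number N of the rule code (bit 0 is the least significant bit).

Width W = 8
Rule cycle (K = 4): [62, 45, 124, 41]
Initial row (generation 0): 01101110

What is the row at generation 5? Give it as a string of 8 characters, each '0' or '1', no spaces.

Answer: 11000000

Derivation:
Gen 0: 01101110
Gen 1 (rule 62): 11011001
Gen 2 (rule 45): 10110001
Gen 3 (rule 124): 11111001
Gen 4 (rule 41): 10000000
Gen 5 (rule 62): 11000000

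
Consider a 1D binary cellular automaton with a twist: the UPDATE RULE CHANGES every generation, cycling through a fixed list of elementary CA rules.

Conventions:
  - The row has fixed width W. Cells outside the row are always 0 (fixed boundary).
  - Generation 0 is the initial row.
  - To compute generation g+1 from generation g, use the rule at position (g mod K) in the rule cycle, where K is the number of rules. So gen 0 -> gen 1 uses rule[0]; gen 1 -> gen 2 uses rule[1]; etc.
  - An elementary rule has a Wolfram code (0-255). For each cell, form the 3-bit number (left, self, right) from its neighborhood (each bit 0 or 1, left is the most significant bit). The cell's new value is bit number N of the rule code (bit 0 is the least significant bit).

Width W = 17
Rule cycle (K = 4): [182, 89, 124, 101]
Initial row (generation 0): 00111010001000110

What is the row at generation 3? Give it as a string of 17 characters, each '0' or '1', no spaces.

Gen 0: 00111010001000110
Gen 1 (rule 182): 01010111011101001
Gen 2 (rule 89): 00000101010100100
Gen 3 (rule 124): 00000111111110110

Answer: 00000111111110110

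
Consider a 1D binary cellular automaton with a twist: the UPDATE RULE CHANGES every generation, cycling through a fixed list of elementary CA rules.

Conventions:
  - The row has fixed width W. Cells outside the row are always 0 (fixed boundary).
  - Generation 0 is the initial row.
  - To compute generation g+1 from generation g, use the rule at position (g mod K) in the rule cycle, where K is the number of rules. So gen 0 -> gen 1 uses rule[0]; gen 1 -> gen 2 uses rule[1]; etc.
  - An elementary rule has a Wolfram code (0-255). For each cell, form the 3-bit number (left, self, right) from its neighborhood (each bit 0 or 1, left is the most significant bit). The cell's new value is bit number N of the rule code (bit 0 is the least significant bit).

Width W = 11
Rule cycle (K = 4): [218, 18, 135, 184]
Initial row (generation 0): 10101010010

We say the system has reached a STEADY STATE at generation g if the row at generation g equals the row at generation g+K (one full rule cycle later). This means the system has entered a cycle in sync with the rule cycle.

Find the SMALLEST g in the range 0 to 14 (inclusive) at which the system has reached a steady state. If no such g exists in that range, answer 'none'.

Answer: 6

Derivation:
Gen 0: 10101010010
Gen 1 (rule 218): 00000001101
Gen 2 (rule 18): 00000010000
Gen 3 (rule 135): 11111110111
Gen 4 (rule 184): 11111101110
Gen 5 (rule 218): 11111101111
Gen 6 (rule 18): 00000000000
Gen 7 (rule 135): 11111111111
Gen 8 (rule 184): 11111111110
Gen 9 (rule 218): 11111111111
Gen 10 (rule 18): 00000000000
Gen 11 (rule 135): 11111111111
Gen 12 (rule 184): 11111111110
Gen 13 (rule 218): 11111111111
Gen 14 (rule 18): 00000000000
Gen 15 (rule 135): 11111111111
Gen 16 (rule 184): 11111111110
Gen 17 (rule 218): 11111111111
Gen 18 (rule 18): 00000000000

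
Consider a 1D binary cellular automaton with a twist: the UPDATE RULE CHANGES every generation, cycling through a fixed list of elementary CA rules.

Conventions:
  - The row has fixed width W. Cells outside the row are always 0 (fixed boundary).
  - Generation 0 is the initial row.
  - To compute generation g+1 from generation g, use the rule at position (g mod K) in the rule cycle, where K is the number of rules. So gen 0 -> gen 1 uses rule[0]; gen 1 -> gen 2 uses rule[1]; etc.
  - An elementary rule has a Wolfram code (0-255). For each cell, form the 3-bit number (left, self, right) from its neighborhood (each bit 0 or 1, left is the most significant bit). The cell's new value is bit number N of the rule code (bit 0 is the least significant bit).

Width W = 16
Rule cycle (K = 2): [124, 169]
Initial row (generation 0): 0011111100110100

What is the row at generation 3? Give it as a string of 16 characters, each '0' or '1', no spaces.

Answer: 1100111111000110

Derivation:
Gen 0: 0011111100110100
Gen 1 (rule 124): 0010000110111110
Gen 2 (rule 169): 1000110101111100
Gen 3 (rule 124): 1100111111000110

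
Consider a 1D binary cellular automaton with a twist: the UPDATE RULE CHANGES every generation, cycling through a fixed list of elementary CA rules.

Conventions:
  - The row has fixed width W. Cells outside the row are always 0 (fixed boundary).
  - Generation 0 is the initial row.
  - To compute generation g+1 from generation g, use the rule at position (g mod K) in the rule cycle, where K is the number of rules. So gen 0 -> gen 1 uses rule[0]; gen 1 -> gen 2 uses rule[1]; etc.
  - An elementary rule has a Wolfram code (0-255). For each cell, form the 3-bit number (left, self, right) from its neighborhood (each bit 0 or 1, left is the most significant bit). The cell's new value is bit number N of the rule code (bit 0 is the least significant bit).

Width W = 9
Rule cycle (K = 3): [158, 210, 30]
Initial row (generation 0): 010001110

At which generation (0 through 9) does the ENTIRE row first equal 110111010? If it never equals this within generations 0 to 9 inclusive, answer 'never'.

Gen 0: 010001110
Gen 1 (rule 158): 111011101
Gen 2 (rule 210): 011001100
Gen 3 (rule 30): 110111010
Gen 4 (rule 158): 100110011
Gen 5 (rule 210): 011011101
Gen 6 (rule 30): 110010001
Gen 7 (rule 158): 101111011
Gen 8 (rule 210): 000111001
Gen 9 (rule 30): 001100111

Answer: 3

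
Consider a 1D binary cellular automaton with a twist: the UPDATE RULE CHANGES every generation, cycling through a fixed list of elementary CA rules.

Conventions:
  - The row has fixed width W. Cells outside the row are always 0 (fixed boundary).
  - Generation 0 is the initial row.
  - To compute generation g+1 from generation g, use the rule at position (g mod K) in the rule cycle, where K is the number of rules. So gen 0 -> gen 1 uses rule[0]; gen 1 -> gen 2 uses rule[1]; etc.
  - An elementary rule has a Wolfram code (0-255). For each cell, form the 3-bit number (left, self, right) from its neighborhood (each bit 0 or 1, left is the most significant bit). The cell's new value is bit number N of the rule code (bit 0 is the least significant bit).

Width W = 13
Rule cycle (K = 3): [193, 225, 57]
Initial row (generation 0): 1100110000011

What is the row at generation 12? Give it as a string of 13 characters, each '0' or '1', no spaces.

Answer: 1100101011000

Derivation:
Gen 0: 1100110000011
Gen 1 (rule 193): 0100010111001
Gen 2 (rule 225): 0001001011000
Gen 3 (rule 57): 1100100110111
Gen 4 (rule 193): 0100000010011
Gen 5 (rule 225): 0001111000001
Gen 6 (rule 57): 1101000111100
Gen 7 (rule 193): 0100010011101
Gen 8 (rule 225): 0001000001110
Gen 9 (rule 57): 1100111101001
Gen 10 (rule 193): 0100011100000
Gen 11 (rule 225): 0001001101111
Gen 12 (rule 57): 1100101011000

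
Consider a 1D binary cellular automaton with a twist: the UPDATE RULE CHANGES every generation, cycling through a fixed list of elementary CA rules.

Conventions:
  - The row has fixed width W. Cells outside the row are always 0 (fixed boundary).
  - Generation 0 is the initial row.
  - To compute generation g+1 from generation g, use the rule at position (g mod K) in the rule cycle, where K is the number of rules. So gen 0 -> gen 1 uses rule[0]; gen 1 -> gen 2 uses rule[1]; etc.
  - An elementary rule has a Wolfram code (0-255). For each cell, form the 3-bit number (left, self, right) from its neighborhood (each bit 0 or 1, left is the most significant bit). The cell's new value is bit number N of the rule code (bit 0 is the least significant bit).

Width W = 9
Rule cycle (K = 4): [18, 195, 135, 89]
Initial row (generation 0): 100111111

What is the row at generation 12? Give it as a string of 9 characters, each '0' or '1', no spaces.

Gen 0: 100111111
Gen 1 (rule 18): 011000000
Gen 2 (rule 195): 101011111
Gen 3 (rule 135): 101001110
Gen 4 (rule 89): 000101011
Gen 5 (rule 18): 001000000
Gen 6 (rule 195): 110011111
Gen 7 (rule 135): 000101110
Gen 8 (rule 89): 110001011
Gen 9 (rule 18): 001010000
Gen 10 (rule 195): 110000111
Gen 11 (rule 135): 000111010
Gen 12 (rule 89): 110101001

Answer: 110101001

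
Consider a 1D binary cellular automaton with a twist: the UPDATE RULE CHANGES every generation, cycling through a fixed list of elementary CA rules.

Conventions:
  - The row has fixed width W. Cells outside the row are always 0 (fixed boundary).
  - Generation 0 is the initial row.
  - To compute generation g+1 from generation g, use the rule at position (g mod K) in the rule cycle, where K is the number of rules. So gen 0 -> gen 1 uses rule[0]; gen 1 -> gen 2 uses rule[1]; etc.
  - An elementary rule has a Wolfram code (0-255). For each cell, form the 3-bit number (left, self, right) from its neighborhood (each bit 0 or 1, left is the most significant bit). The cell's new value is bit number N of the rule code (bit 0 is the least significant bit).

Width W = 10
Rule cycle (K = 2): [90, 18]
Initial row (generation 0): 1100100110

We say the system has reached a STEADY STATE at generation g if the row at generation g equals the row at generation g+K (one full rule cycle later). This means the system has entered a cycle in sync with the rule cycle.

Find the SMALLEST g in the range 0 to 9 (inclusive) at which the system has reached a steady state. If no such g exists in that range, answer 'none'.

Gen 0: 1100100110
Gen 1 (rule 90): 1111011111
Gen 2 (rule 18): 0000000000
Gen 3 (rule 90): 0000000000
Gen 4 (rule 18): 0000000000
Gen 5 (rule 90): 0000000000
Gen 6 (rule 18): 0000000000
Gen 7 (rule 90): 0000000000
Gen 8 (rule 18): 0000000000
Gen 9 (rule 90): 0000000000
Gen 10 (rule 18): 0000000000
Gen 11 (rule 90): 0000000000

Answer: 2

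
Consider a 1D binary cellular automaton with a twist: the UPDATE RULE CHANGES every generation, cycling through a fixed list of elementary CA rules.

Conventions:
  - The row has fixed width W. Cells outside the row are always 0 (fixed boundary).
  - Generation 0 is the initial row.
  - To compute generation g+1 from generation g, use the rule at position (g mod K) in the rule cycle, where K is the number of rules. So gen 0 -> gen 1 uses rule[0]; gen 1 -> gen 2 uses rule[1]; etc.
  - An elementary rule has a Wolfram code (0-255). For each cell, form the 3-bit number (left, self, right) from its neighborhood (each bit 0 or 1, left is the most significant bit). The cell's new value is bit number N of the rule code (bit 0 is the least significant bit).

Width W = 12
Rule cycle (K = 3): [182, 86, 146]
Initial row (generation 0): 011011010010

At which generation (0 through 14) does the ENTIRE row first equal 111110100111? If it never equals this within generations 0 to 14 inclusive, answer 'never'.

Answer: never

Derivation:
Gen 0: 011011010010
Gen 1 (rule 182): 100100111111
Gen 2 (rule 86): 111111000001
Gen 3 (rule 146): 011110100010
Gen 4 (rule 182): 101101110111
Gen 5 (rule 86): 100100010001
Gen 6 (rule 146): 011010101010
Gen 7 (rule 182): 100111111111
Gen 8 (rule 86): 111000000001
Gen 9 (rule 146): 010100000010
Gen 10 (rule 182): 111110000111
Gen 11 (rule 86): 000011001001
Gen 12 (rule 146): 000100110110
Gen 13 (rule 182): 001111001001
Gen 14 (rule 86): 010001111111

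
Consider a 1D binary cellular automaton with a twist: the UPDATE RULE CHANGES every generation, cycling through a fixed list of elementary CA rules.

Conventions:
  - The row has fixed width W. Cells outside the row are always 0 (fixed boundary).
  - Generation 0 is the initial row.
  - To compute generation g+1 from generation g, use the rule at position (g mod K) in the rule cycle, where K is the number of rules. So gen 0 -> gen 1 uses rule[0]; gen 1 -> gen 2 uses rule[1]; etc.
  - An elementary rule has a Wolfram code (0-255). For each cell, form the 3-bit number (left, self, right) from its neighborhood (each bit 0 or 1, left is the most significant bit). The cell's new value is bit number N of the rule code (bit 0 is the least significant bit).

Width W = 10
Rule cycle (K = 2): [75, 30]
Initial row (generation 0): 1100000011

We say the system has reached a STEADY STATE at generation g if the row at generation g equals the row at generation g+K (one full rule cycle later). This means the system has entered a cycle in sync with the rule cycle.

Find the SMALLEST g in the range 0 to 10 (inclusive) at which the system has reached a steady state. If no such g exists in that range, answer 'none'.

Gen 0: 1100000011
Gen 1 (rule 75): 1101111111
Gen 2 (rule 30): 1001000000
Gen 3 (rule 75): 0010011111
Gen 4 (rule 30): 0111110000
Gen 5 (rule 75): 1100010111
Gen 6 (rule 30): 1010110100
Gen 7 (rule 75): 0000110001
Gen 8 (rule 30): 0001101011
Gen 9 (rule 75): 1111100011
Gen 10 (rule 30): 1000010110
Gen 11 (rule 75): 0011100110
Gen 12 (rule 30): 0110011101

Answer: none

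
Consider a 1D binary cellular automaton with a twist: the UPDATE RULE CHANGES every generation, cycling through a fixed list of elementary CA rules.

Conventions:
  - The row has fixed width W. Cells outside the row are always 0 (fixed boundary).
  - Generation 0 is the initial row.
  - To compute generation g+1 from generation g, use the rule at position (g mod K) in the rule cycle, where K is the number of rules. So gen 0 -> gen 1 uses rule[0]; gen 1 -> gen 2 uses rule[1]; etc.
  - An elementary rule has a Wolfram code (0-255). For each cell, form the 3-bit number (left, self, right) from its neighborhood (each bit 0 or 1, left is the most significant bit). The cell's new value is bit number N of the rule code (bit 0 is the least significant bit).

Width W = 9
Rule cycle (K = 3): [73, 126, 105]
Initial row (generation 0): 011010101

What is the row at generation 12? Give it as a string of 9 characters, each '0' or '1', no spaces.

Gen 0: 011010101
Gen 1 (rule 73): 011000000
Gen 2 (rule 126): 111100000
Gen 3 (rule 105): 100101111
Gen 4 (rule 73): 000001001
Gen 5 (rule 126): 000011111
Gen 6 (rule 105): 111010001
Gen 7 (rule 73): 101000100
Gen 8 (rule 126): 111101110
Gen 9 (rule 105): 100111010
Gen 10 (rule 73): 000101000
Gen 11 (rule 126): 001111100
Gen 12 (rule 105): 101000101

Answer: 101000101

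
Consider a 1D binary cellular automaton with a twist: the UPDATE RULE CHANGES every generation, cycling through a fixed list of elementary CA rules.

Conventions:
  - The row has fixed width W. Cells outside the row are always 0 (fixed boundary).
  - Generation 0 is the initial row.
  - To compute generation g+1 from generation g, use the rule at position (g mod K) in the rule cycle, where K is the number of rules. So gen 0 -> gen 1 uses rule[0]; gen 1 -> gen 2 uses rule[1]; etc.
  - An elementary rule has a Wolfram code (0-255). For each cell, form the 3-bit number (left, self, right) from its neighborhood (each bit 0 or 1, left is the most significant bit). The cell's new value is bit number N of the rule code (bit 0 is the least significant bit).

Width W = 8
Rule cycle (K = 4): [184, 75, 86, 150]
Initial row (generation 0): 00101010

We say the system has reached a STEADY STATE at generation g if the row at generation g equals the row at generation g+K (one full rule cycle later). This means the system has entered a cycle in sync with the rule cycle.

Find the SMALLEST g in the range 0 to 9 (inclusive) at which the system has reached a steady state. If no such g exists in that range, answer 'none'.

Gen 0: 00101010
Gen 1 (rule 184): 00010101
Gen 2 (rule 75): 11100000
Gen 3 (rule 86): 00110000
Gen 4 (rule 150): 01001000
Gen 5 (rule 184): 00100100
Gen 6 (rule 75): 11001001
Gen 7 (rule 86): 01111111
Gen 8 (rule 150): 10111110
Gen 9 (rule 184): 01111101
Gen 10 (rule 75): 11000100
Gen 11 (rule 86): 01101110
Gen 12 (rule 150): 10000101
Gen 13 (rule 184): 01000010

Answer: none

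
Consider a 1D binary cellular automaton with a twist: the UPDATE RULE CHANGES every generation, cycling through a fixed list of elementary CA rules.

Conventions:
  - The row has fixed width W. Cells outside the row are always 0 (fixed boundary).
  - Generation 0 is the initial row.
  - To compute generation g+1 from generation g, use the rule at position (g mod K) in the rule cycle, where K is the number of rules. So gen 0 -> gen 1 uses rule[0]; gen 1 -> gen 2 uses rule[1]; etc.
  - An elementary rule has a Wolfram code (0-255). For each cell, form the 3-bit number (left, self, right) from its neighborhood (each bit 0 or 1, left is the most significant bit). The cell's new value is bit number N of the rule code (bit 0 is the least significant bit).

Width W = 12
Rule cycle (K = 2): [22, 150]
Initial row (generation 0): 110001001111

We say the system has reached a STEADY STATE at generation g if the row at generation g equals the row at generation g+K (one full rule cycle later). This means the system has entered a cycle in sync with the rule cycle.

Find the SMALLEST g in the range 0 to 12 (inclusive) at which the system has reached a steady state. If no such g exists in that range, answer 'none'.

Answer: none

Derivation:
Gen 0: 110001001111
Gen 1 (rule 22): 001011110000
Gen 2 (rule 150): 011001101000
Gen 3 (rule 22): 100110001100
Gen 4 (rule 150): 111001010010
Gen 5 (rule 22): 000111011111
Gen 6 (rule 150): 001010001110
Gen 7 (rule 22): 011011010001
Gen 8 (rule 150): 100000011011
Gen 9 (rule 22): 110000100000
Gen 10 (rule 150): 001001110000
Gen 11 (rule 22): 011110001000
Gen 12 (rule 150): 101101011100
Gen 13 (rule 22): 100001000010
Gen 14 (rule 150): 110011100111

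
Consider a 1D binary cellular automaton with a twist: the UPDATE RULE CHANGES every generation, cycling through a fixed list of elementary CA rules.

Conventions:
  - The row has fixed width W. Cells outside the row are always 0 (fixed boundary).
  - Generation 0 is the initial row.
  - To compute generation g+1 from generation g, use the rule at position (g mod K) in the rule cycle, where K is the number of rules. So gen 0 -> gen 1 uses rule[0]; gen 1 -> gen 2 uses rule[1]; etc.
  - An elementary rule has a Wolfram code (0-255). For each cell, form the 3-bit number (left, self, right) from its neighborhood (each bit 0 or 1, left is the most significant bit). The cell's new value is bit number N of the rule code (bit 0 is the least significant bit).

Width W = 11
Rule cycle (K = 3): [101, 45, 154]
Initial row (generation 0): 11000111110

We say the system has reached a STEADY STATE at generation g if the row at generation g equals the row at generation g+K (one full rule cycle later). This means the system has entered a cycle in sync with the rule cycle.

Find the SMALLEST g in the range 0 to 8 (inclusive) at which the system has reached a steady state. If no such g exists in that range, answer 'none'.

Gen 0: 11000111110
Gen 1 (rule 101): 01010000010
Gen 2 (rule 45): 01110111010
Gen 3 (rule 154): 11100110001
Gen 4 (rule 101): 00100010101
Gen 5 (rule 45): 10101011111
Gen 6 (rule 154): 00000011110
Gen 7 (rule 101): 11111000010
Gen 8 (rule 45): 10000011010
Gen 9 (rule 154): 01000110001
Gen 10 (rule 101): 01010010101
Gen 11 (rule 45): 01110011111

Answer: none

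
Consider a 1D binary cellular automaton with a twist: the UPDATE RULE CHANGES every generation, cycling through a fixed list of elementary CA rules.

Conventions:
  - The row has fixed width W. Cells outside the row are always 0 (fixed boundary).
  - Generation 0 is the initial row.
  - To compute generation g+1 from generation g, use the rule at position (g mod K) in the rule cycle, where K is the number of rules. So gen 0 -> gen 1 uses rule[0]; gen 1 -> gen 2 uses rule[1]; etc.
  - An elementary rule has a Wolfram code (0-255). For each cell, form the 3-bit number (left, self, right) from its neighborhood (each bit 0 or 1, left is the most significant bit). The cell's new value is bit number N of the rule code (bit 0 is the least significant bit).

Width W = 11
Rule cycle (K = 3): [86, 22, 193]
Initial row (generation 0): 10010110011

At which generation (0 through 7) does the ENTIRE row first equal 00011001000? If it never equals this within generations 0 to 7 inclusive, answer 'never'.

Answer: 6

Derivation:
Gen 0: 10010110011
Gen 1 (rule 86): 11110011101
Gen 2 (rule 22): 00001100001
Gen 3 (rule 193): 11100101100
Gen 4 (rule 86): 00111100110
Gen 5 (rule 22): 01000011001
Gen 6 (rule 193): 00011001000
Gen 7 (rule 86): 00101111100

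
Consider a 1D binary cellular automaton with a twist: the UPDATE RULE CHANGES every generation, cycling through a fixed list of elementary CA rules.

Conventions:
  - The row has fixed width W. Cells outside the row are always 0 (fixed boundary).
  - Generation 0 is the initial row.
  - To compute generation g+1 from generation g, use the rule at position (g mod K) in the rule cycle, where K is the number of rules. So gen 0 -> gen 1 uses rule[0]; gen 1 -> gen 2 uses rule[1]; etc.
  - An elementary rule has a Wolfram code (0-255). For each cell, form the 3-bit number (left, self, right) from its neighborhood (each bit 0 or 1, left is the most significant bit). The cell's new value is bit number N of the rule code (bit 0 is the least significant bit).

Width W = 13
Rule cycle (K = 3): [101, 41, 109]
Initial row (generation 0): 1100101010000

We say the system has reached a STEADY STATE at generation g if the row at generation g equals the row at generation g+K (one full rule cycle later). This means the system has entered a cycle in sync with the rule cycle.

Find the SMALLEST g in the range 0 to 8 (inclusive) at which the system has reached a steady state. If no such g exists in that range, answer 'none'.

Answer: none

Derivation:
Gen 0: 1100101010000
Gen 1 (rule 101): 0100111110111
Gen 2 (rule 41): 0000100001100
Gen 3 (rule 109): 1110101101101
Gen 4 (rule 101): 0011110110111
Gen 5 (rule 41): 1010001101100
Gen 6 (rule 109): 1110101111101
Gen 7 (rule 101): 0011110000111
Gen 8 (rule 41): 1010000110100
Gen 9 (rule 109): 1110110111101
Gen 10 (rule 101): 0011011000111
Gen 11 (rule 41): 1010110010100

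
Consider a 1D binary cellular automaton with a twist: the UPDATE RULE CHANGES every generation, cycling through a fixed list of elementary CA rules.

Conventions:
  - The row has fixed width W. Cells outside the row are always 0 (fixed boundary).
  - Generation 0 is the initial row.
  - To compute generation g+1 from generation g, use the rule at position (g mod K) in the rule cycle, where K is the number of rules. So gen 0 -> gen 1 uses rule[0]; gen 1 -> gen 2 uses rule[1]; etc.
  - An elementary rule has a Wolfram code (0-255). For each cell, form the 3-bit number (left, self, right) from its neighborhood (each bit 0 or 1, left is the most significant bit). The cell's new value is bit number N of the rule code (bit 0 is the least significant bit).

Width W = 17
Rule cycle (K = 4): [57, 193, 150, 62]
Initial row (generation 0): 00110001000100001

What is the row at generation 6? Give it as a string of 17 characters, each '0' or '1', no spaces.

Gen 0: 00110001000100001
Gen 1 (rule 57): 10101100110011100
Gen 2 (rule 193): 00000100010001101
Gen 3 (rule 150): 00001110111010001
Gen 4 (rule 62): 00011001100111011
Gen 5 (rule 57): 11010101010100110
Gen 6 (rule 193): 01000000000000010

Answer: 01000000000000010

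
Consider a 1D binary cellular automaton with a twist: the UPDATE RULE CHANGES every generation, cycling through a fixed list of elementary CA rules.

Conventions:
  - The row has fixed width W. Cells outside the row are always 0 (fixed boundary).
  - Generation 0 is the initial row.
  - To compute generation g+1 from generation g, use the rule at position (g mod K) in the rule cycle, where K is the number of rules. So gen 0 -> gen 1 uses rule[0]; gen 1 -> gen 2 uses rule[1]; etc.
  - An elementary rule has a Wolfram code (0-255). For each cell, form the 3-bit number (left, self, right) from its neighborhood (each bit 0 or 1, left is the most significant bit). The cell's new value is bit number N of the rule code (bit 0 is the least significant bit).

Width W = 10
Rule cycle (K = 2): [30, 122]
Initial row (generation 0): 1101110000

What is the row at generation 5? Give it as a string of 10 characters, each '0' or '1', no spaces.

Answer: 1000010000

Derivation:
Gen 0: 1101110000
Gen 1 (rule 30): 1001001000
Gen 2 (rule 122): 0110110100
Gen 3 (rule 30): 1100100110
Gen 4 (rule 122): 1111011111
Gen 5 (rule 30): 1000010000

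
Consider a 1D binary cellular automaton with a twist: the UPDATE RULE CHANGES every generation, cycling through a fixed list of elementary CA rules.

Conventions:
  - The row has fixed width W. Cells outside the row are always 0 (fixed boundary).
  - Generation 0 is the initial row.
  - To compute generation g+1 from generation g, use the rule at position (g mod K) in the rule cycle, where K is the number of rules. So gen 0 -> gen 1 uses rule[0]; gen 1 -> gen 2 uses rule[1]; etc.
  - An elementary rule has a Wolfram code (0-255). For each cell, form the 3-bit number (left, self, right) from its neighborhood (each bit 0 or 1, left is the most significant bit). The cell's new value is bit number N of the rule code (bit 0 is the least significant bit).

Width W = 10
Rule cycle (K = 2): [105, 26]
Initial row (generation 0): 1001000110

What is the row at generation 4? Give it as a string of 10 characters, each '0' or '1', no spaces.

Gen 0: 1001000110
Gen 1 (rule 105): 0000010110
Gen 2 (rule 26): 0000100101
Gen 3 (rule 105): 1110000010
Gen 4 (rule 26): 1001000101

Answer: 1001000101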